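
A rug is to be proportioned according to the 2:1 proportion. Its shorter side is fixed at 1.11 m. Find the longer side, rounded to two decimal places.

2:1 = 2.00000.
Longer side = 1.11 × 2.00000 ≈ 2.2200 → 2.22 m.

2.22 m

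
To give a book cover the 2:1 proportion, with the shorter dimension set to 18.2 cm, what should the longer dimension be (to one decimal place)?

36.4 cm

2:1 = 2.00000.
Longer side = 18.2 × 2.00000 ≈ 36.400 → 36.4 cm.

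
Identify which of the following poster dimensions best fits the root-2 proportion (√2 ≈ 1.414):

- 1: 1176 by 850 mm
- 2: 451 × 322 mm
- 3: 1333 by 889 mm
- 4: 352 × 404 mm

Ratios (long/short): 1 ≈ 1.384; 2 ≈ 1.401; 3 ≈ 1.499; 4 ≈ 1.148.
root-2 ≈ 1.414; option 2 is nearest (Δ 0.013).

2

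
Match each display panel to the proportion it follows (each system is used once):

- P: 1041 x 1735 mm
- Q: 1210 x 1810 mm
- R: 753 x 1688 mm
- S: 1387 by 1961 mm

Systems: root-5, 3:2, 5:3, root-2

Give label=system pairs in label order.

Ratios: P ≈ 1.667; Q ≈ 1.496; R ≈ 2.242; S ≈ 1.414.
Targets: root-5 ≈ 2.236; 3:2 ≈ 1.500; 5:3 ≈ 1.667; root-2 ≈ 1.414.

P=5:3, Q=3:2, R=root-5, S=root-2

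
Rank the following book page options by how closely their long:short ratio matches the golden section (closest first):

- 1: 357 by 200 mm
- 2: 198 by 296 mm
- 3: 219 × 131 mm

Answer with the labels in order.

Ratios: 1 = 357 / 200 ≈ 1.785; 2 = 296 / 198 ≈ 1.495; 3 = 219 / 131 ≈ 1.672.
|Δ from 1.618|: 1 0.167; 2 0.123; 3 0.054.

3, 2, 1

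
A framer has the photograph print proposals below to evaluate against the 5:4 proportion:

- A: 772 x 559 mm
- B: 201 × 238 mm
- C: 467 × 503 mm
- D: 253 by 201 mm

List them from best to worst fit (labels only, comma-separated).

A: 772/559 ≈ 1.381 → |1.381 − 1.250| = 0.131
B: 238/201 ≈ 1.184 → |1.184 − 1.250| = 0.066
C: 503/467 ≈ 1.077 → |1.077 − 1.250| = 0.173
D: 253/201 ≈ 1.259 → |1.259 − 1.250| = 0.009

D, B, A, C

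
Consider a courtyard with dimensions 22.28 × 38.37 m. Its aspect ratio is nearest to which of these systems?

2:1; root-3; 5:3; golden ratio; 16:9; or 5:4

38.37/22.28 ≈ 1.722. Nearest candidates are root-3 (1.732, off by 0.010) and 5:3 (1.667, off by 0.055).

root-3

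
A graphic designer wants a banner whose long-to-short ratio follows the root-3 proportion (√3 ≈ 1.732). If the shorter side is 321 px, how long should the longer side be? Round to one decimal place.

root-3 ≈ 1.73205.
Longer side = 321 × 1.73205 ≈ 555.988 → 556.0 px.

556.0 px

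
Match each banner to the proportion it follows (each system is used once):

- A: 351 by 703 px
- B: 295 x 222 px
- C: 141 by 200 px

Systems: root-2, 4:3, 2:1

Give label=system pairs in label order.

A=2:1, B=4:3, C=root-2

Ratios: A ≈ 2.003; B ≈ 1.329; C ≈ 1.418.
Targets: root-2 ≈ 1.414; 4:3 ≈ 1.333; 2:1 ≈ 2.000.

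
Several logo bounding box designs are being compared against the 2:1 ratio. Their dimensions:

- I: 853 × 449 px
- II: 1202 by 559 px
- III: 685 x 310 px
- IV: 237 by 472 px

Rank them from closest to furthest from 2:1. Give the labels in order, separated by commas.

I: 853/449 ≈ 1.900 → |1.900 − 2.000| = 0.100
II: 1202/559 ≈ 2.150 → |2.150 − 2.000| = 0.150
III: 685/310 ≈ 2.210 → |2.210 − 2.000| = 0.210
IV: 472/237 ≈ 1.992 → |1.992 − 2.000| = 0.008

IV, I, II, III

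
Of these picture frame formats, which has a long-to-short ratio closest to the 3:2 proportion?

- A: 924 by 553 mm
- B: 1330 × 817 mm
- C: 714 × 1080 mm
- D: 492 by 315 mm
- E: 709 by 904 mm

C

Ratios (long/short): A ≈ 1.671; B ≈ 1.628; C ≈ 1.513; D ≈ 1.562; E ≈ 1.275.
3:2 ≈ 1.500; option C is nearest (Δ 0.013).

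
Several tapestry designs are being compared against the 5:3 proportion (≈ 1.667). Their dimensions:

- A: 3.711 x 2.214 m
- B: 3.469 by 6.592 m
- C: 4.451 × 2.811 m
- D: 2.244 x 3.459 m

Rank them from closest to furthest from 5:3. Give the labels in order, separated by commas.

A, C, D, B

Ratios: A = 3.711 / 2.214 ≈ 1.676; B = 6.592 / 3.469 ≈ 1.900; C = 4.451 / 2.811 ≈ 1.583; D = 3.459 / 2.244 ≈ 1.541.
|Δ from 1.667|: A 0.009; B 0.233; C 0.084; D 0.126.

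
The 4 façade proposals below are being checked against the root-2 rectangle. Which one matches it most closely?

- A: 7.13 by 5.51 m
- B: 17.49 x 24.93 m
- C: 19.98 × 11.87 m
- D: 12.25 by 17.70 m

Ratios (long/short): A ≈ 1.294; B ≈ 1.425; C ≈ 1.683; D ≈ 1.445.
root-2 ≈ 1.414; option B is nearest (Δ 0.011).

B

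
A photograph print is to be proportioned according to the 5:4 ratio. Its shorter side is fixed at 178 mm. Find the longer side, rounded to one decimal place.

222.5 mm

5:4 = 1.25000.
Longer side = 178 × 1.25000 ≈ 222.500 → 222.5 mm.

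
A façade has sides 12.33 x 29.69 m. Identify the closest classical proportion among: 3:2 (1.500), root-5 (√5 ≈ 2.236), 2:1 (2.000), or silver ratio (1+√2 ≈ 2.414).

29.69/12.33 ≈ 2.408. Nearest candidates are silver ratio (2.414, off by 0.006) and root-5 (2.236, off by 0.172).

silver ratio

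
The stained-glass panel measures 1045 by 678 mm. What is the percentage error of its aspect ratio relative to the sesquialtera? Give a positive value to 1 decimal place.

2.8%

Ratio = 1045 / 678 ≈ 1.5413.
Ideal 3:2 = 1.5000. |1.5413 − 1.5000| / 1.5000 ≈ 2.75% → 2.8%.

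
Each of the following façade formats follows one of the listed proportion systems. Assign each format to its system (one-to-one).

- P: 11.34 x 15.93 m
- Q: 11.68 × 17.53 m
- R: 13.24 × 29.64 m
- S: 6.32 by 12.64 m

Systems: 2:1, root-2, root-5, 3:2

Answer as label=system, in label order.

P = 15.93/11.34 ≈ 1.405 → root-2 (1.414)
Q = 17.53/11.68 ≈ 1.501 → 3:2 (1.500)
R = 29.64/13.24 ≈ 2.239 → root-5 (2.236)
S = 12.64/6.32 ≈ 2.000 → 2:1 (2.000)

P=root-2, Q=3:2, R=root-5, S=2:1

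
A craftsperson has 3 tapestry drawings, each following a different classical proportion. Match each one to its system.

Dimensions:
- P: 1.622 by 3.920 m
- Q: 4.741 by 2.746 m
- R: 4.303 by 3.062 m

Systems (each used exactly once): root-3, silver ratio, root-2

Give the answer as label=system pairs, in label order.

P=silver ratio, Q=root-3, R=root-2

P = 3.920/1.622 ≈ 2.417 → silver ratio (2.414)
Q = 4.741/2.746 ≈ 1.727 → root-3 (1.732)
R = 4.303/3.062 ≈ 1.405 → root-2 (1.414)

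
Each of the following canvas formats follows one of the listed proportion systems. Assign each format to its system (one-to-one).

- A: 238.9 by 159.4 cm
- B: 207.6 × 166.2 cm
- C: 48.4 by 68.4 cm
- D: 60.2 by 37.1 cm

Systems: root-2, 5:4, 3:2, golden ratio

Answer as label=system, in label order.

A = 238.9/159.4 ≈ 1.499 → 3:2 (1.500)
B = 207.6/166.2 ≈ 1.249 → 5:4 (1.250)
C = 68.4/48.4 ≈ 1.413 → root-2 (1.414)
D = 60.2/37.1 ≈ 1.623 → golden ratio (1.618)

A=3:2, B=5:4, C=root-2, D=golden ratio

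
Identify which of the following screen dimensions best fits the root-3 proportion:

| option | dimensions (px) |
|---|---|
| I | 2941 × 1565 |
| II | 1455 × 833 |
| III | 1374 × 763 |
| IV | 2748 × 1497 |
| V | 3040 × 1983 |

Target root-3 ≈ 1.732.
I: 1.879 (Δ0.147)  II: 1.747 (Δ0.015)  III: 1.801 (Δ0.069)  IV: 1.836 (Δ0.104)  V: 1.533 (Δ0.199)

II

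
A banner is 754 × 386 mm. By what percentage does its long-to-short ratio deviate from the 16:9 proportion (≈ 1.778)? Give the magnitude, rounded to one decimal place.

Ratio = 754 / 386 ≈ 1.9534.
Ideal 16:9 ≈ 1.7778. |1.9534 − 1.7778| / 1.7778 ≈ 9.88% → 9.9%.

9.9%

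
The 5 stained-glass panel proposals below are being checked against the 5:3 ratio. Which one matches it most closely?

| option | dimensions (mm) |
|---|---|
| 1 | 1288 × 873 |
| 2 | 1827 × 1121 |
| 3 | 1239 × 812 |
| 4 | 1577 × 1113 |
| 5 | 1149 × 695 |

5

Ratios (long/short): 1 ≈ 1.475; 2 ≈ 1.630; 3 ≈ 1.526; 4 ≈ 1.417; 5 ≈ 1.653.
5:3 ≈ 1.667; option 5 is nearest (Δ 0.014).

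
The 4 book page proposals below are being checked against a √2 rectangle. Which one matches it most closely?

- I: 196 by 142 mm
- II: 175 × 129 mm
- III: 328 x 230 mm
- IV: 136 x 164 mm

Target root-2 ≈ 1.414.
I: 1.380 (Δ0.034)  II: 1.357 (Δ0.057)  III: 1.426 (Δ0.012)  IV: 1.206 (Δ0.208)

III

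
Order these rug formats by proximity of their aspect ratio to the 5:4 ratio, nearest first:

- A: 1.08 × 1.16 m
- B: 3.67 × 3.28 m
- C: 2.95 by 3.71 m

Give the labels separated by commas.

C, B, A

A: 1.16/1.08 ≈ 1.074 → |1.074 − 1.250| = 0.176
B: 3.67/3.28 ≈ 1.119 → |1.119 − 1.250| = 0.131
C: 3.71/2.95 ≈ 1.258 → |1.258 − 1.250| = 0.008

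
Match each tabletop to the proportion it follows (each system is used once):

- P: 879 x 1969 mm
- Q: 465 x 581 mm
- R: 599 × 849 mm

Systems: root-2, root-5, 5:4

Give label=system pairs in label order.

P = 1969/879 ≈ 2.240 → root-5 (2.236)
Q = 581/465 ≈ 1.249 → 5:4 (1.250)
R = 849/599 ≈ 1.417 → root-2 (1.414)

P=root-5, Q=5:4, R=root-2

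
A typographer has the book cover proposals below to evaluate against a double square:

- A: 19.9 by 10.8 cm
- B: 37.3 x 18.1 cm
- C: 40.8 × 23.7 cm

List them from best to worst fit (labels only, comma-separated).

B, A, C

A: 19.9/10.8 ≈ 1.843 → |1.843 − 2.000| = 0.157
B: 37.3/18.1 ≈ 2.061 → |2.061 − 2.000| = 0.061
C: 40.8/23.7 ≈ 1.722 → |1.722 − 2.000| = 0.278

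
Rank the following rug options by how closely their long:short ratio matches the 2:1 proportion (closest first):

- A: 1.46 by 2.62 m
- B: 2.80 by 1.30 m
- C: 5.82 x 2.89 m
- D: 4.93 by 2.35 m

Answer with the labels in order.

C, D, B, A

A: 2.62/1.46 ≈ 1.795 → |1.795 − 2.000| = 0.205
B: 2.80/1.30 ≈ 2.154 → |2.154 − 2.000| = 0.154
C: 5.82/2.89 ≈ 2.014 → |2.014 − 2.000| = 0.014
D: 4.93/2.35 ≈ 2.098 → |2.098 − 2.000| = 0.098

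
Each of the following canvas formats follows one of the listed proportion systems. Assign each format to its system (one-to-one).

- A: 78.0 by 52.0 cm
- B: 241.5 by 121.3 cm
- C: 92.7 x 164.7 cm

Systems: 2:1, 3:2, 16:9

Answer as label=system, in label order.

A=3:2, B=2:1, C=16:9

Ratios: A ≈ 1.500; B ≈ 1.991; C ≈ 1.777.
Targets: 2:1 ≈ 2.000; 3:2 ≈ 1.500; 16:9 ≈ 1.778.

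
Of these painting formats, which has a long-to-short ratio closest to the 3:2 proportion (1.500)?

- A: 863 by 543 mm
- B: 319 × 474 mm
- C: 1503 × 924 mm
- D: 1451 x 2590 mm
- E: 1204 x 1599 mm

B

Ratios (long/short): A ≈ 1.589; B ≈ 1.486; C ≈ 1.627; D ≈ 1.785; E ≈ 1.328.
3:2 ≈ 1.500; option B is nearest (Δ 0.014).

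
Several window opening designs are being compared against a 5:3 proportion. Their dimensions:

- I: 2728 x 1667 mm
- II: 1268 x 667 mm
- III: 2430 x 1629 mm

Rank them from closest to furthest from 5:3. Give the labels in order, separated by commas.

I: 2728/1667 ≈ 1.636 → |1.636 − 1.667| = 0.031
II: 1268/667 ≈ 1.901 → |1.901 − 1.667| = 0.234
III: 2430/1629 ≈ 1.492 → |1.492 − 1.667| = 0.175

I, III, II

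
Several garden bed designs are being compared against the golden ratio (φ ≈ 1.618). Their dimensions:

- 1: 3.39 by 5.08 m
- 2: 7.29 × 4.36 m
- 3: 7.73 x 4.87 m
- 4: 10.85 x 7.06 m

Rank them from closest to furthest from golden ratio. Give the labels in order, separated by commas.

3, 2, 4, 1

Ratios: 1 = 5.08 / 3.39 ≈ 1.499; 2 = 7.29 / 4.36 ≈ 1.672; 3 = 7.73 / 4.87 ≈ 1.587; 4 = 10.85 / 7.06 ≈ 1.537.
|Δ from 1.618|: 1 0.119; 2 0.054; 3 0.031; 4 0.081.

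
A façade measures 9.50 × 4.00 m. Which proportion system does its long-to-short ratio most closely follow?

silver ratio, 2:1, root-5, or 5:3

Ratio = 9.50 / 4.00 ≈ 2.375.
Distances: silver ratio 2.414 (Δ 0.039); 2:1 2.000 (Δ 0.375); root-5 2.236 (Δ 0.139); 5:3 1.667 (Δ 0.708).

silver ratio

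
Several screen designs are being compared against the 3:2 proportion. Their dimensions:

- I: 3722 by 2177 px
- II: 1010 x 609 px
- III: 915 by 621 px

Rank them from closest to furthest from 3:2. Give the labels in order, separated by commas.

III, II, I

Ratios: I = 3722 / 2177 ≈ 1.710; II = 1010 / 609 ≈ 1.658; III = 915 / 621 ≈ 1.473.
|Δ from 1.500|: I 0.210; II 0.158; III 0.027.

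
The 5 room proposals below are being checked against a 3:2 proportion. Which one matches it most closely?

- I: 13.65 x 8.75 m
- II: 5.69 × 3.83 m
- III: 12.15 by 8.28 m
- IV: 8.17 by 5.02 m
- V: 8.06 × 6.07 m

II

Target 3:2 ≈ 1.500.
I: 1.560 (Δ0.060)  II: 1.486 (Δ0.014)  III: 1.467 (Δ0.033)  IV: 1.627 (Δ0.127)  V: 1.328 (Δ0.172)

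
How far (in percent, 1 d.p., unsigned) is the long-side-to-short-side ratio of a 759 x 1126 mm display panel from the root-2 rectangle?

4.9%

Ratio = 1126 / 759 ≈ 1.4835.
Ideal root-2 ≈ 1.4142. |1.4835 − 1.4142| / 1.4142 ≈ 4.90% → 4.9%.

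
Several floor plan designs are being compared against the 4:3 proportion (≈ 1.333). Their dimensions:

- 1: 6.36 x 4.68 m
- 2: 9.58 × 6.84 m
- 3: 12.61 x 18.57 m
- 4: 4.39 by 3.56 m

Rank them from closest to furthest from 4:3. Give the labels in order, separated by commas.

1, 2, 4, 3

Ratios: 1 = 6.36 / 4.68 ≈ 1.359; 2 = 9.58 / 6.84 ≈ 1.401; 3 = 18.57 / 12.61 ≈ 1.473; 4 = 4.39 / 3.56 ≈ 1.233.
|Δ from 1.333|: 1 0.026; 2 0.068; 3 0.140; 4 0.100.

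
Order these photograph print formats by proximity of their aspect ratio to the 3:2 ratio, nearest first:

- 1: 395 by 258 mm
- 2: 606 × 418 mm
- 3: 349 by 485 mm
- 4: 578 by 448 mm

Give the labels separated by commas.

1, 2, 3, 4

1: 395/258 ≈ 1.531 → |1.531 − 1.500| = 0.031
2: 606/418 ≈ 1.450 → |1.450 − 1.500| = 0.050
3: 485/349 ≈ 1.390 → |1.390 − 1.500| = 0.110
4: 578/448 ≈ 1.290 → |1.290 − 1.500| = 0.210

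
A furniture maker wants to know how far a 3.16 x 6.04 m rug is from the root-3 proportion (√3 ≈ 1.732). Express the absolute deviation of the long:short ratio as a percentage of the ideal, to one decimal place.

Ratio = 6.04 / 3.16 ≈ 1.9114.
Ideal root-3 ≈ 1.7321. |1.9114 − 1.7321| / 1.7321 ≈ 10.35% → 10.4%.

10.4%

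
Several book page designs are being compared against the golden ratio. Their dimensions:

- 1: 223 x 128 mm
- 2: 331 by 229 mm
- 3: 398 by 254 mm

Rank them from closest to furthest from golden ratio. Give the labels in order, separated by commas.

3, 1, 2

1: 223/128 ≈ 1.742 → |1.742 − 1.618| = 0.124
2: 331/229 ≈ 1.445 → |1.445 − 1.618| = 0.173
3: 398/254 ≈ 1.567 → |1.567 − 1.618| = 0.051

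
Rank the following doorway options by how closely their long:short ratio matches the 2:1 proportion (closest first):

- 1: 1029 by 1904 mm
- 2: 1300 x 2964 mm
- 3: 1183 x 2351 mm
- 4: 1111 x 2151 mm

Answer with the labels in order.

3, 4, 1, 2

Ratios: 1 = 1904 / 1029 ≈ 1.850; 2 = 2964 / 1300 ≈ 2.280; 3 = 2351 / 1183 ≈ 1.987; 4 = 2151 / 1111 ≈ 1.936.
|Δ from 2.000|: 1 0.150; 2 0.280; 3 0.013; 4 0.064.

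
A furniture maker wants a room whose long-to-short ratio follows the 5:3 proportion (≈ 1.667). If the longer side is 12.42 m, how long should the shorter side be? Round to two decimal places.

7.45 m

5:3 ≈ 1.66667.
Shorter side = 12.42 ÷ 1.66667 ≈ 7.4520 → 7.45 m.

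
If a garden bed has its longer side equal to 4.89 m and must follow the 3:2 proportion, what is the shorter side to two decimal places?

3:2 = 1.50000.
Shorter side = 4.89 ÷ 1.50000 ≈ 3.2600 → 3.26 m.

3.26 m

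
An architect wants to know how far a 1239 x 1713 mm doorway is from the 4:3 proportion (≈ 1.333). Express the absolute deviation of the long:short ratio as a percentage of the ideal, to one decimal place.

Ratio = 1713 / 1239 ≈ 1.3826.
Ideal 4:3 ≈ 1.3333. |1.3826 − 1.3333| / 1.3333 ≈ 3.70% → 3.7%.

3.7%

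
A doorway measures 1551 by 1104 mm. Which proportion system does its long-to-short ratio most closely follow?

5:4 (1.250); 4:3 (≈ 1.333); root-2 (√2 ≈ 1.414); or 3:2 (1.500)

root-2

1551/1104 ≈ 1.405. Nearest candidates are root-2 (1.414, off by 0.009) and 4:3 (1.333, off by 0.072).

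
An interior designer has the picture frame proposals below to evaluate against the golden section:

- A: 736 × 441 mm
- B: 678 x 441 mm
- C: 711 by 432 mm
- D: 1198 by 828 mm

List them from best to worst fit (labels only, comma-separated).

C, A, B, D

Ratios: A = 736 / 441 ≈ 1.669; B = 678 / 441 ≈ 1.537; C = 711 / 432 ≈ 1.646; D = 1198 / 828 ≈ 1.447.
|Δ from 1.618|: A 0.051; B 0.081; C 0.028; D 0.171.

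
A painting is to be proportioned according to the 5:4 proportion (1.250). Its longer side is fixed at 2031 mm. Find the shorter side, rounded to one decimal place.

1624.8 mm

5:4 = 1.25000.
Shorter side = 2031 ÷ 1.25000 ≈ 1624.800 → 1624.8 mm.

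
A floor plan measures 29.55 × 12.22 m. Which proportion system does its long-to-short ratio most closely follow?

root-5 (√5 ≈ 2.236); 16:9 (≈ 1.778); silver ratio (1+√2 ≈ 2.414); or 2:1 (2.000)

Ratio = 29.55 / 12.22 ≈ 2.418.
Distances: root-5 2.236 (Δ 0.182); 16:9 1.778 (Δ 0.640); silver ratio 2.414 (Δ 0.004); 2:1 2.000 (Δ 0.418).

silver ratio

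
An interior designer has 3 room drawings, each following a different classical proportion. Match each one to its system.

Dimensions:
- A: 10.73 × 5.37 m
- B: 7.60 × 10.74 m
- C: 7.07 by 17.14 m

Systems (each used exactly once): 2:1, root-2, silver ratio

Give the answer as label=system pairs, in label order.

A=2:1, B=root-2, C=silver ratio

Ratios: A ≈ 1.998; B ≈ 1.413; C ≈ 2.424.
Targets: 2:1 ≈ 2.000; root-2 ≈ 1.414; silver ratio ≈ 2.414.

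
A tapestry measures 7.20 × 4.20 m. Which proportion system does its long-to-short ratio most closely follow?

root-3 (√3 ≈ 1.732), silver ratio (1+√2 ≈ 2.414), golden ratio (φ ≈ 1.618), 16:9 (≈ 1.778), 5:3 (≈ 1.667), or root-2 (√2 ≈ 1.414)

Ratio = 7.20 / 4.20 ≈ 1.714.
Distances: root-3 1.732 (Δ 0.018); silver ratio 2.414 (Δ 0.700); golden ratio 1.618 (Δ 0.096); 16:9 1.778 (Δ 0.064); 5:3 1.667 (Δ 0.047); root-2 1.414 (Δ 0.300).

root-3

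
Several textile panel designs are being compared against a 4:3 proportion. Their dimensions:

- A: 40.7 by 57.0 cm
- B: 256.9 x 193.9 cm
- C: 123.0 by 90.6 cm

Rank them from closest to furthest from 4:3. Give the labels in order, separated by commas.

B, C, A

A: 57.0/40.7 ≈ 1.400 → |1.400 − 1.333| = 0.067
B: 256.9/193.9 ≈ 1.325 → |1.325 − 1.333| = 0.008
C: 123.0/90.6 ≈ 1.358 → |1.358 − 1.333| = 0.025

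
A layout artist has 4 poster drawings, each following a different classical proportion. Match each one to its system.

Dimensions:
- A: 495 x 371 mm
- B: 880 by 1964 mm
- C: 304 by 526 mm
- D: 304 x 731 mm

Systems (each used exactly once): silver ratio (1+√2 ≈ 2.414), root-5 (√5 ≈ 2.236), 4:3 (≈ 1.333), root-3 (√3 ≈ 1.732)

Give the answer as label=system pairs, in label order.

A=4:3, B=root-5, C=root-3, D=silver ratio

Ratios: A ≈ 1.334; B ≈ 2.232; C ≈ 1.730; D ≈ 2.405.
Targets: silver ratio ≈ 2.414; root-5 ≈ 2.236; 4:3 ≈ 1.333; root-3 ≈ 1.732.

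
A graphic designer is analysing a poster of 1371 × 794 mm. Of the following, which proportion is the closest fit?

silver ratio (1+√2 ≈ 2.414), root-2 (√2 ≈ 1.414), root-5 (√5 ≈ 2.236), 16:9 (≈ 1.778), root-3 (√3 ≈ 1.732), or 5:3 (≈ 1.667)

1371/794 ≈ 1.727. Nearest candidates are root-3 (1.732, off by 0.005) and 16:9 (1.778, off by 0.051).

root-3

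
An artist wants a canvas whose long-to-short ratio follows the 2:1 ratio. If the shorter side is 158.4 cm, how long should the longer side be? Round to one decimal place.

2:1 = 2.00000.
Longer side = 158.4 × 2.00000 ≈ 316.800 → 316.8 cm.

316.8 cm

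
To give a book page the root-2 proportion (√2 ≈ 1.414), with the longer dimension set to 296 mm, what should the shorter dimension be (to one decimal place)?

209.3 mm

root-2 ≈ 1.41421.
Shorter side = 296 ÷ 1.41421 ≈ 209.304 → 209.3 mm.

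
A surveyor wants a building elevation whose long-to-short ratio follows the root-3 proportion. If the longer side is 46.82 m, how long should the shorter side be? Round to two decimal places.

root-3 ≈ 1.73205.
Shorter side = 46.82 ÷ 1.73205 ≈ 27.0316 → 27.03 m.

27.03 m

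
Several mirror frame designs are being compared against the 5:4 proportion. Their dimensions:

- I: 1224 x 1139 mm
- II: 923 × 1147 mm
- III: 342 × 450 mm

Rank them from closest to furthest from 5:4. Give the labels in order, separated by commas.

II, III, I

I: 1224/1139 ≈ 1.075 → |1.075 − 1.250| = 0.175
II: 1147/923 ≈ 1.243 → |1.243 − 1.250| = 0.007
III: 450/342 ≈ 1.316 → |1.316 − 1.250| = 0.066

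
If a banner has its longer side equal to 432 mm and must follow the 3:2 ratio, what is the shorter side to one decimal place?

3:2 = 1.50000.
Shorter side = 432 ÷ 1.50000 ≈ 288.000 → 288.0 mm.

288.0 mm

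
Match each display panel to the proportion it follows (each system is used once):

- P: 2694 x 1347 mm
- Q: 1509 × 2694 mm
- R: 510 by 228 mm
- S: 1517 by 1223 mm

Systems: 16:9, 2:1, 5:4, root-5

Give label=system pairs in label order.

P=2:1, Q=16:9, R=root-5, S=5:4

P = 2694/1347 ≈ 2.000 → 2:1 (2.000)
Q = 2694/1509 ≈ 1.785 → 16:9 (1.778)
R = 510/228 ≈ 2.237 → root-5 (2.236)
S = 1517/1223 ≈ 1.240 → 5:4 (1.250)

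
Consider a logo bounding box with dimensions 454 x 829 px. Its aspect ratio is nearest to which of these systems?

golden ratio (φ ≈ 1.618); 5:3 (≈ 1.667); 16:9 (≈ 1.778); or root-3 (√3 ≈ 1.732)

829/454 ≈ 1.826. Nearest candidates are 16:9 (1.778, off by 0.048) and root-3 (1.732, off by 0.094).

16:9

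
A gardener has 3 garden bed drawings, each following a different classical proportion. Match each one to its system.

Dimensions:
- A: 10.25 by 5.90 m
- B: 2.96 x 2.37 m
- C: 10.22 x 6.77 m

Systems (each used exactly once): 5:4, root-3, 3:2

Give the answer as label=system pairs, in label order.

A=root-3, B=5:4, C=3:2

A = 10.25/5.90 ≈ 1.737 → root-3 (1.732)
B = 2.96/2.37 ≈ 1.249 → 5:4 (1.250)
C = 10.22/6.77 ≈ 1.510 → 3:2 (1.500)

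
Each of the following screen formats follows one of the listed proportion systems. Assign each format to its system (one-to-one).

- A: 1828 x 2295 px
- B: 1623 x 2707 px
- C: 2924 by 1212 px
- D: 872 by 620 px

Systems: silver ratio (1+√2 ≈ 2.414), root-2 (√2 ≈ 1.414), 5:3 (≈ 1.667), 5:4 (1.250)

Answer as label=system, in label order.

A=5:4, B=5:3, C=silver ratio, D=root-2

Ratios: A ≈ 1.255; B ≈ 1.668; C ≈ 2.413; D ≈ 1.406.
Targets: silver ratio ≈ 2.414; root-2 ≈ 1.414; 5:3 ≈ 1.667; 5:4 ≈ 1.250.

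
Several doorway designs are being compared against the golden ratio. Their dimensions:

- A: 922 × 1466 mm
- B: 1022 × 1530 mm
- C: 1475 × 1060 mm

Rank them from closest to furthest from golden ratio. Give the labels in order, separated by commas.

A: 1466/922 ≈ 1.590 → |1.590 − 1.618| = 0.028
B: 1530/1022 ≈ 1.497 → |1.497 − 1.618| = 0.121
C: 1475/1060 ≈ 1.392 → |1.392 − 1.618| = 0.226

A, B, C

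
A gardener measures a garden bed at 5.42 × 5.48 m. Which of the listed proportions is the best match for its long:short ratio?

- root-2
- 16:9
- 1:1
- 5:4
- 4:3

1:1

5.48/5.42 ≈ 1.011. Nearest candidates are 1:1 (1.000, off by 0.011) and 5:4 (1.250, off by 0.239).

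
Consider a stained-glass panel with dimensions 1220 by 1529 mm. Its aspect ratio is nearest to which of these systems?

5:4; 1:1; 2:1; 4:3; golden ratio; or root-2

1529/1220 ≈ 1.253. Nearest candidates are 5:4 (1.250, off by 0.003) and 4:3 (1.333, off by 0.080).

5:4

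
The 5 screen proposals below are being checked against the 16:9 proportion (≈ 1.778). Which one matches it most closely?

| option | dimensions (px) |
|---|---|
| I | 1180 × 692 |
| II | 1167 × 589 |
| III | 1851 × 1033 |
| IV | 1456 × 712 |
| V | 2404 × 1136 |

III

Ratios (long/short): I ≈ 1.705; II ≈ 1.981; III ≈ 1.792; IV ≈ 2.045; V ≈ 2.116.
16:9 ≈ 1.778; option III is nearest (Δ 0.014).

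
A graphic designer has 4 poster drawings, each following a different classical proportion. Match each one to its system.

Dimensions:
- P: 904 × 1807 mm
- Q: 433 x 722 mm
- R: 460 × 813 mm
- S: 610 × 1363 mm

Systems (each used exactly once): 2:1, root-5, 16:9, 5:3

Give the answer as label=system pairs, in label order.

P=2:1, Q=5:3, R=16:9, S=root-5

Ratios: P ≈ 1.999; Q ≈ 1.667; R ≈ 1.767; S ≈ 2.234.
Targets: 2:1 ≈ 2.000; root-5 ≈ 2.236; 16:9 ≈ 1.778; 5:3 ≈ 1.667.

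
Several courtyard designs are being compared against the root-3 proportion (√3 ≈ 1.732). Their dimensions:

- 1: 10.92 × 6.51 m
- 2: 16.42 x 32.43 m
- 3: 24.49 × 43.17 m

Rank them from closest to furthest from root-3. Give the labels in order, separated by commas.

3, 1, 2

1: 10.92/6.51 ≈ 1.677 → |1.677 − 1.732| = 0.055
2: 32.43/16.42 ≈ 1.975 → |1.975 − 1.732| = 0.243
3: 43.17/24.49 ≈ 1.763 → |1.763 − 1.732| = 0.031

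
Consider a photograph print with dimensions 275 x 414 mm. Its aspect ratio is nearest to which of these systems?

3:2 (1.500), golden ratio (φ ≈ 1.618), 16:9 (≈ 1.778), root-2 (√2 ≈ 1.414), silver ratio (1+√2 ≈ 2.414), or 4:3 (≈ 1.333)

3:2

414/275 ≈ 1.505. Nearest candidates are 3:2 (1.500, off by 0.005) and root-2 (1.414, off by 0.091).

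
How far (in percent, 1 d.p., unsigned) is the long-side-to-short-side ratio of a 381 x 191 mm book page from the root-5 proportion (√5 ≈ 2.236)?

10.8%

Ratio = 381 / 191 ≈ 1.9948.
Ideal root-5 ≈ 2.2361. |1.9948 − 2.2361| / 2.2361 ≈ 10.79% → 10.8%.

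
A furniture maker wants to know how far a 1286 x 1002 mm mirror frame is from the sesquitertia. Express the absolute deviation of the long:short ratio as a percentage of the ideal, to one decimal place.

3.7%

Ratio = 1286 / 1002 ≈ 1.2834.
Ideal 4:3 ≈ 1.3333. |1.2834 − 1.3333| / 1.3333 ≈ 3.74% → 3.7%.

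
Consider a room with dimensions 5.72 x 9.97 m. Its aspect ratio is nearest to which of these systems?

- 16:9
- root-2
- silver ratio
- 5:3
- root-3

root-3

Ratio = 9.97 / 5.72 ≈ 1.743.
Distances: 16:9 1.778 (Δ 0.035); root-2 1.414 (Δ 0.329); silver ratio 2.414 (Δ 0.671); 5:3 1.667 (Δ 0.076); root-3 1.732 (Δ 0.011).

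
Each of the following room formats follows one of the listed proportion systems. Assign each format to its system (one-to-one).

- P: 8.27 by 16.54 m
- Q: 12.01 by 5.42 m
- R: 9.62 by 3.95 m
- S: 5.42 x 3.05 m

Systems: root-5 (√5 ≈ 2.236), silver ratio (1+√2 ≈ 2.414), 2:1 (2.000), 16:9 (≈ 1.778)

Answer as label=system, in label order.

P = 16.54/8.27 ≈ 2.000 → 2:1 (2.000)
Q = 12.01/5.42 ≈ 2.216 → root-5 (2.236)
R = 9.62/3.95 ≈ 2.435 → silver ratio (2.414)
S = 5.42/3.05 ≈ 1.777 → 16:9 (1.778)

P=2:1, Q=root-5, R=silver ratio, S=16:9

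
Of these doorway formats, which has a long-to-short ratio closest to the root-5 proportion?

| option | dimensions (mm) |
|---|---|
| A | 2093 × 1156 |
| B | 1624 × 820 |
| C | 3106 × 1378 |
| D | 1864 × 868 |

C

Target root-5 ≈ 2.236.
A: 1.811 (Δ0.425)  B: 1.980 (Δ0.256)  C: 2.254 (Δ0.018)  D: 2.147 (Δ0.089)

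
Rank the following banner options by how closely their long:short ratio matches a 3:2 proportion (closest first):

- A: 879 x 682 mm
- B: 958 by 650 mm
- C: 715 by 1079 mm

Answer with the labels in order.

C, B, A

A: 879/682 ≈ 1.289 → |1.289 − 1.500| = 0.211
B: 958/650 ≈ 1.474 → |1.474 − 1.500| = 0.026
C: 1079/715 ≈ 1.509 → |1.509 − 1.500| = 0.009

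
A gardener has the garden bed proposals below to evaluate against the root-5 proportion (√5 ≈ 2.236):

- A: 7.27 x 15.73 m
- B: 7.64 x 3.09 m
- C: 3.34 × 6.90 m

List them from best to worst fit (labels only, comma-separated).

Ratios: A = 15.73 / 7.27 ≈ 2.164; B = 7.64 / 3.09 ≈ 2.472; C = 6.90 / 3.34 ≈ 2.066.
|Δ from 2.236|: A 0.072; B 0.236; C 0.170.

A, C, B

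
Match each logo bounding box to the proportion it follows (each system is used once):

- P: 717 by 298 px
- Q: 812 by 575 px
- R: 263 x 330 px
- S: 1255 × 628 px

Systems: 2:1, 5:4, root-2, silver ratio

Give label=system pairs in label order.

P=silver ratio, Q=root-2, R=5:4, S=2:1

Ratios: P ≈ 2.406; Q ≈ 1.412; R ≈ 1.255; S ≈ 1.998.
Targets: 2:1 ≈ 2.000; 5:4 ≈ 1.250; root-2 ≈ 1.414; silver ratio ≈ 2.414.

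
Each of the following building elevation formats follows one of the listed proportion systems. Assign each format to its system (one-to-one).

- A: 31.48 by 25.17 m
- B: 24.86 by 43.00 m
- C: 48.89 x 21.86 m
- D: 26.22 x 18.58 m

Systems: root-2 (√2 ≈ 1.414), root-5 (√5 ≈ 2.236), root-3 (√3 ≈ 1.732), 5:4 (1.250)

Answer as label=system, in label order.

A = 31.48/25.17 ≈ 1.251 → 5:4 (1.250)
B = 43.00/24.86 ≈ 1.730 → root-3 (1.732)
C = 48.89/21.86 ≈ 2.237 → root-5 (2.236)
D = 26.22/18.58 ≈ 1.411 → root-2 (1.414)

A=5:4, B=root-3, C=root-5, D=root-2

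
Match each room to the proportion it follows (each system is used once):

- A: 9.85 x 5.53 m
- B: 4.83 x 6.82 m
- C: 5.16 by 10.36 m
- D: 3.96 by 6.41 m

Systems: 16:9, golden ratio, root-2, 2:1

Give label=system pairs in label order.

Ratios: A ≈ 1.781; B ≈ 1.412; C ≈ 2.008; D ≈ 1.619.
Targets: 16:9 ≈ 1.778; golden ratio ≈ 1.618; root-2 ≈ 1.414; 2:1 ≈ 2.000.

A=16:9, B=root-2, C=2:1, D=golden ratio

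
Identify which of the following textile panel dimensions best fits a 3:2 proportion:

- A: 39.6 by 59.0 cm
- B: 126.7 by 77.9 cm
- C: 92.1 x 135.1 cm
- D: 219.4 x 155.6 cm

A

Ratios (long/short): A ≈ 1.490; B ≈ 1.626; C ≈ 1.467; D ≈ 1.410.
3:2 ≈ 1.500; option A is nearest (Δ 0.010).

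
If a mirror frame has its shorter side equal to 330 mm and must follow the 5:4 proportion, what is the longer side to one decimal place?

412.5 mm

5:4 = 1.25000.
Longer side = 330 × 1.25000 ≈ 412.500 → 412.5 mm.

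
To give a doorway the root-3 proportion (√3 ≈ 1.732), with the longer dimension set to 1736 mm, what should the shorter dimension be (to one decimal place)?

root-3 ≈ 1.73205.
Shorter side = 1736 ÷ 1.73205 ≈ 1002.281 → 1002.3 mm.

1002.3 mm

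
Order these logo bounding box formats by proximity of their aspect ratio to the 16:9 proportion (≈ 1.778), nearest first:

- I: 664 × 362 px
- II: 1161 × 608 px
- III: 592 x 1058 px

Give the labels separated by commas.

Ratios: I = 664 / 362 ≈ 1.834; II = 1161 / 608 ≈ 1.910; III = 1058 / 592 ≈ 1.787.
|Δ from 1.778|: I 0.056; II 0.132; III 0.009.

III, I, II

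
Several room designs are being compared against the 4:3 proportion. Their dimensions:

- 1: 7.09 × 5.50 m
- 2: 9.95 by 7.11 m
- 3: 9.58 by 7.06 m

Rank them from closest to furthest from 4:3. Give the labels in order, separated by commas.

3, 1, 2

Ratios: 1 = 7.09 / 5.50 ≈ 1.289; 2 = 9.95 / 7.11 ≈ 1.399; 3 = 9.58 / 7.06 ≈ 1.357.
|Δ from 1.333|: 1 0.044; 2 0.066; 3 0.024.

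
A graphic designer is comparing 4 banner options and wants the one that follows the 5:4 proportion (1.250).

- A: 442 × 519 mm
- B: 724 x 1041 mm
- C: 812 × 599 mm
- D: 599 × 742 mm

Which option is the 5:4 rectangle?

D

Target 5:4 ≈ 1.250.
A: 1.174 (Δ0.076)  B: 1.438 (Δ0.188)  C: 1.356 (Δ0.106)  D: 1.239 (Δ0.011)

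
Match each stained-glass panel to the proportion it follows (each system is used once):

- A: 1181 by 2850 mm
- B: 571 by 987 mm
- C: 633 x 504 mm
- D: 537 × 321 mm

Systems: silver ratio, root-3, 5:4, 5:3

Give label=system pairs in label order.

A=silver ratio, B=root-3, C=5:4, D=5:3

Ratios: A ≈ 2.413; B ≈ 1.729; C ≈ 1.256; D ≈ 1.673.
Targets: silver ratio ≈ 2.414; root-3 ≈ 1.732; 5:4 ≈ 1.250; 5:3 ≈ 1.667.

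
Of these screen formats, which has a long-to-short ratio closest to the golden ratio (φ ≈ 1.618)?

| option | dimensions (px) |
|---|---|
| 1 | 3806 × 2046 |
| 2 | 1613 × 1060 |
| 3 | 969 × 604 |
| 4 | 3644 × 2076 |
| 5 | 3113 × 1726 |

3

Ratios (long/short): 1 ≈ 1.860; 2 ≈ 1.522; 3 ≈ 1.604; 4 ≈ 1.755; 5 ≈ 1.804.
golden ratio ≈ 1.618; option 3 is nearest (Δ 0.014).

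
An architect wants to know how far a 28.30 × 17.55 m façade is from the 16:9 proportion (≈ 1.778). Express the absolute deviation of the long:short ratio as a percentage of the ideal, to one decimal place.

9.3%

Ratio = 28.30 / 17.55 ≈ 1.6125.
Ideal 16:9 ≈ 1.7778. |1.6125 − 1.7778| / 1.7778 ≈ 9.30% → 9.3%.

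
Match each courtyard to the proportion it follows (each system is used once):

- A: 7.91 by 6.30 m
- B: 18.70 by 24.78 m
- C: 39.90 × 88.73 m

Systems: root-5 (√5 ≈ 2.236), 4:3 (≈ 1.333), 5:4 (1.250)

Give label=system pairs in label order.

A=5:4, B=4:3, C=root-5

Ratios: A ≈ 1.256; B ≈ 1.325; C ≈ 2.224.
Targets: root-5 ≈ 2.236; 4:3 ≈ 1.333; 5:4 ≈ 1.250.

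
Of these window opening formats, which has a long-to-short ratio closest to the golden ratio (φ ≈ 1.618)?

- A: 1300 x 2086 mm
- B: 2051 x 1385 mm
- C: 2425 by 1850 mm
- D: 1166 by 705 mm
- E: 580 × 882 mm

A

Ratios (long/short): A ≈ 1.605; B ≈ 1.481; C ≈ 1.311; D ≈ 1.654; E ≈ 1.521.
golden ratio ≈ 1.618; option A is nearest (Δ 0.013).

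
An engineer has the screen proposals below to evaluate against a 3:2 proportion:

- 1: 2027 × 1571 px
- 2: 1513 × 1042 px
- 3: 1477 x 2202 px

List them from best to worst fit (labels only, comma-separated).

3, 2, 1

1: 2027/1571 ≈ 1.290 → |1.290 − 1.500| = 0.210
2: 1513/1042 ≈ 1.452 → |1.452 − 1.500| = 0.048
3: 2202/1477 ≈ 1.491 → |1.491 − 1.500| = 0.009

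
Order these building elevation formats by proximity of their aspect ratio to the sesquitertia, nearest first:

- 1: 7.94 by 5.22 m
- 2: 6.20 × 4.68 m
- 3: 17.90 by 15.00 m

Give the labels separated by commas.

Ratios: 1 = 7.94 / 5.22 ≈ 1.521; 2 = 6.20 / 4.68 ≈ 1.325; 3 = 17.90 / 15.00 ≈ 1.193.
|Δ from 1.333|: 1 0.188; 2 0.008; 3 0.140.

2, 3, 1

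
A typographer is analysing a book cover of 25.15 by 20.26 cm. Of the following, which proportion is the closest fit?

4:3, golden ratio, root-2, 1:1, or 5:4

5:4

25.15/20.26 ≈ 1.241. Nearest candidates are 5:4 (1.250, off by 0.009) and 4:3 (1.333, off by 0.092).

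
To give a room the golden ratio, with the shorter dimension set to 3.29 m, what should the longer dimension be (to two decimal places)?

5.32 m

golden ratio ≈ 1.61803.
Longer side = 3.29 × 1.61803 ≈ 5.3233 → 5.32 m.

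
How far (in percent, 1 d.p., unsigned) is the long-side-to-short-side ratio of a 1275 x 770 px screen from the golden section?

Ratio = 1275 / 770 ≈ 1.6558.
Ideal golden ratio ≈ 1.6180. |1.6558 − 1.6180| / 1.6180 ≈ 2.34% → 2.3%.

2.3%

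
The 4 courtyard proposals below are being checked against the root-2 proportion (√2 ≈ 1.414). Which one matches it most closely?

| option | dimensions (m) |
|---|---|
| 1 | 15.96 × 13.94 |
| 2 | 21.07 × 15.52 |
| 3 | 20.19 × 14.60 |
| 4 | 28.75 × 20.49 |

Ratios (long/short): 1 ≈ 1.145; 2 ≈ 1.358; 3 ≈ 1.383; 4 ≈ 1.403.
root-2 ≈ 1.414; option 4 is nearest (Δ 0.011).

4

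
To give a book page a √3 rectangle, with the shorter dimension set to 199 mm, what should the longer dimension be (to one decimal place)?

344.7 mm

root-3 ≈ 1.73205.
Longer side = 199 × 1.73205 ≈ 344.678 → 344.7 mm.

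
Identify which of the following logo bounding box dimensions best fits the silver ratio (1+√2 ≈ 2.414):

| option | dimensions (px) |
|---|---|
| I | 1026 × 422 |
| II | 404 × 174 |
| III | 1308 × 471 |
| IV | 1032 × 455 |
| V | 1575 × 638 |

I

Ratios (long/short): I ≈ 2.431; II ≈ 2.322; III ≈ 2.777; IV ≈ 2.268; V ≈ 2.469.
silver ratio ≈ 2.414; option I is nearest (Δ 0.017).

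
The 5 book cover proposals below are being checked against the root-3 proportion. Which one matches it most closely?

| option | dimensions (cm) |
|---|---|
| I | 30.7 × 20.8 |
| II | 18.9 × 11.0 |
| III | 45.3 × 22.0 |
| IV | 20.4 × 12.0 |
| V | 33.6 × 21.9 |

II

Ratios (long/short): I ≈ 1.476; II ≈ 1.718; III ≈ 2.059; IV ≈ 1.700; V ≈ 1.534.
root-3 ≈ 1.732; option II is nearest (Δ 0.014).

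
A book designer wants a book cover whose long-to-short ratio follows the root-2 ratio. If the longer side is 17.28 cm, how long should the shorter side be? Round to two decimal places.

root-2 ≈ 1.41421.
Shorter side = 17.28 ÷ 1.41421 ≈ 12.2188 → 12.22 cm.

12.22 cm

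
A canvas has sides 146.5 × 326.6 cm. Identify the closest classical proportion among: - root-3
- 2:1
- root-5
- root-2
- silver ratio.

root-5

Ratio = 326.6 / 146.5 ≈ 2.229.
Distances: root-3 1.732 (Δ 0.497); 2:1 2.000 (Δ 0.229); root-5 2.236 (Δ 0.007); root-2 1.414 (Δ 0.815); silver ratio 2.414 (Δ 0.185).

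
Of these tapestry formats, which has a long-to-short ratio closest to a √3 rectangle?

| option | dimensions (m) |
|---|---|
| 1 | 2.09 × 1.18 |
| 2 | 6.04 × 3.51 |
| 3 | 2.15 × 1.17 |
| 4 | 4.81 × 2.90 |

2

Ratios (long/short): 1 ≈ 1.771; 2 ≈ 1.721; 3 ≈ 1.838; 4 ≈ 1.659.
root-3 ≈ 1.732; option 2 is nearest (Δ 0.011).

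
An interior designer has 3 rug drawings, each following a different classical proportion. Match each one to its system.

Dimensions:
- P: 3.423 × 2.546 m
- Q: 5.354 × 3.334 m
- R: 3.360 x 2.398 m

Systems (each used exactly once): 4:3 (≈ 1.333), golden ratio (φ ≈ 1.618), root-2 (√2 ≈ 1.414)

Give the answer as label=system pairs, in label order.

P = 3.423/2.546 ≈ 1.344 → 4:3 (1.333)
Q = 5.354/3.334 ≈ 1.606 → golden ratio (1.618)
R = 3.360/2.398 ≈ 1.401 → root-2 (1.414)

P=4:3, Q=golden ratio, R=root-2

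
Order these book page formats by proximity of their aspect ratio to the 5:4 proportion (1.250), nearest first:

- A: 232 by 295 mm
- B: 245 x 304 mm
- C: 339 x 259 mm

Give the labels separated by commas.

Ratios: A = 295 / 232 ≈ 1.272; B = 304 / 245 ≈ 1.241; C = 339 / 259 ≈ 1.309.
|Δ from 1.250|: A 0.022; B 0.009; C 0.059.

B, A, C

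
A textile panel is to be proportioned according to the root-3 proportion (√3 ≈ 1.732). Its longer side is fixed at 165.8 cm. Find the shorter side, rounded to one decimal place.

root-3 ≈ 1.73205.
Shorter side = 165.8 ÷ 1.73205 ≈ 95.725 → 95.7 cm.

95.7 cm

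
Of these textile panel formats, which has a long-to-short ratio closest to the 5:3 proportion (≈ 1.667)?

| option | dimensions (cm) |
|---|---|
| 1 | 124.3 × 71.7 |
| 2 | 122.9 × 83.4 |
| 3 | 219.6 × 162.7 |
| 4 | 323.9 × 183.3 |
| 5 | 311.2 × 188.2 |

5

Target 5:3 ≈ 1.667.
1: 1.734 (Δ0.067)  2: 1.474 (Δ0.193)  3: 1.350 (Δ0.317)  4: 1.767 (Δ0.100)  5: 1.654 (Δ0.013)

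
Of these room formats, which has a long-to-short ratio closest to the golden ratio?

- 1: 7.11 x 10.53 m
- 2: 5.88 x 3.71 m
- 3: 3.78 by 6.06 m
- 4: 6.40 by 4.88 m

3

Ratios (long/short): 1 ≈ 1.481; 2 ≈ 1.585; 3 ≈ 1.603; 4 ≈ 1.311.
golden ratio ≈ 1.618; option 3 is nearest (Δ 0.015).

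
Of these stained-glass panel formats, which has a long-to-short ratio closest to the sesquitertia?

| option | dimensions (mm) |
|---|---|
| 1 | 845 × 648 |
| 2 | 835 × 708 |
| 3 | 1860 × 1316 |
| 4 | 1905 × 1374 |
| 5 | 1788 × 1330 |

Ratios (long/short): 1 ≈ 1.304; 2 ≈ 1.179; 3 ≈ 1.413; 4 ≈ 1.386; 5 ≈ 1.344.
4:3 ≈ 1.333; option 5 is nearest (Δ 0.011).

5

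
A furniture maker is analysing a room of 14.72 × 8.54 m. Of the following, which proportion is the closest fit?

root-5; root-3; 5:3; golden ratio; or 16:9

14.72/8.54 ≈ 1.724. Nearest candidates are root-3 (1.732, off by 0.008) and 16:9 (1.778, off by 0.054).

root-3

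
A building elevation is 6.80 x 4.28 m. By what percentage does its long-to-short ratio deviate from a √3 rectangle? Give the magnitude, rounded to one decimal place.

8.3%

Ratio = 6.80 / 4.28 ≈ 1.5888.
Ideal root-3 ≈ 1.7321. |1.5888 − 1.7321| / 1.7321 ≈ 8.27% → 8.3%.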